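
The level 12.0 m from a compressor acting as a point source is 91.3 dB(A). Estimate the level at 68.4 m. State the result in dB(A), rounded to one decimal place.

76.2 dB(A)

Spherical spreading from a point source gives a 20·log₁₀(r₂/r₁) drop.
L₂ = 91.3 − 20·log₁₀(68.4/12.0) = 91.3 − 15.117 = 76.18 dB(A).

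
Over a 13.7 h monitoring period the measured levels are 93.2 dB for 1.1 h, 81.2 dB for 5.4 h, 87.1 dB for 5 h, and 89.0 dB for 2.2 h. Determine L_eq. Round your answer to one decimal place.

The energy average is taken in the linear domain: L_eq = 10·log₁₀[(Σ tᵢ·10^(Lᵢ/10))/T], T = 13.7 h.
Σ tᵢ·10^(Lᵢ/10) = 1.1·10^(93.2/10) + 5.4·10^(81.2/10) + 5·10^(87.1/10) + 2.2·10^(89.0/10) = 7.322e+09.
L_eq = 10·log₁₀(7.322e+09/13.7) = 87.28 dB.

87.3 dB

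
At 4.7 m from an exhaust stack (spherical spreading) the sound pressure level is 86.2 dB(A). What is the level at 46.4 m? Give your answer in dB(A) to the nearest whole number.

66 dB(A)

For a point source, L₂ = L₁ − 20·log₁₀(r₂/r₁).
L₂ = 86.2 − 20·log₁₀(46.4/4.7) = 86.2 − 19.888 = 66.31 dB(A).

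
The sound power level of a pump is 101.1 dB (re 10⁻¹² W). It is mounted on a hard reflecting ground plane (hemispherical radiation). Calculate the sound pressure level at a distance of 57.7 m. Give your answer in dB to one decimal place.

Free-field hemispherical radiation: L_p = L_w − 10·log₁₀(2π·r²), r = 57.7 m.
2π·r² = 2.092e+04 m², 10·log₁₀ of that is 43.205 dB.
L_p = 101.1 − 43.205 = 57.89 dB.

57.9 dB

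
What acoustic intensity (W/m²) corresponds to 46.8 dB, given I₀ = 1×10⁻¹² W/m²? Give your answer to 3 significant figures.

4.79e-08 W/m²

I = I₀·10^(L/10) = 10⁻¹² × 10^(46.8/10) = 10^(-7.320).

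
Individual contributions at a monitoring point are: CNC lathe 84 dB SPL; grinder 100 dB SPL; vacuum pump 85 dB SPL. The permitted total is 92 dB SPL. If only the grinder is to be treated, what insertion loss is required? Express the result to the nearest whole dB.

10 dB

The untreated sources together contribute 10^(84/10) + 10^(85/10) = 5.674e+08, i.e. 87.54 dB SPL.
To meet 92 dB SPL overall, the treated grinder may contribute at most 10^(92/10) − 5.674e+08 = 1.017e+09, i.e. 90.08 dB SPL.
Required insertion loss = 100 − 90.08 = 9.92 dB.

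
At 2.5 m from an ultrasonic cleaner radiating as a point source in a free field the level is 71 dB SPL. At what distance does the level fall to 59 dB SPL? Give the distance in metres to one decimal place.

The 12.0 dB drop corresponds to a distance ratio of 10^(12.0/20) for a point source.
r₂ = 2.5·10^((71−59)/20) = 2.5·10^(12.0/20) = 9.95 m.

10.0 m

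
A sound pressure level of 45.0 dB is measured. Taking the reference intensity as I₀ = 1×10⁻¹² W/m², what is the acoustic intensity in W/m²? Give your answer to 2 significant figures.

I/I₀ = 10^(45.0/10) = 3.162e+04, so I = 3.162e+04 × 10⁻¹² W/m².

3.2e-08 W/m²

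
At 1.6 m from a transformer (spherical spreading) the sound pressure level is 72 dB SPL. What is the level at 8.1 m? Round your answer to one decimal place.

Point-source attenuation: ΔL = 20·log₁₀(r₂/r₁) = 20·log₁₀(8.1/1.6) = 14.087 dB.
L₂ = 72 − 20·log₁₀(8.1/1.6) = 72 − 14.087 = 57.91 dB SPL.

57.9 dB SPL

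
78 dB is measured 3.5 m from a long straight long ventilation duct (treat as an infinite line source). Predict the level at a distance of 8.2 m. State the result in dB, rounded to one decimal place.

Line-source attenuation: ΔL = 10·log₁₀(r₂/r₁) = 10·log₁₀(8.2/3.5) = 3.697 dB.
L₂ = 78 − 10·log₁₀(8.2/3.5) = 78 − 3.697 = 74.30 dB.

74.3 dB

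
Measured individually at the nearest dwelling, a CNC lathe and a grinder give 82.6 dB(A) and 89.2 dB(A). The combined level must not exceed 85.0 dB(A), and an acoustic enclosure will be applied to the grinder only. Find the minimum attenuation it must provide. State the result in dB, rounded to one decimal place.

The untreated sources together contribute 10^(82.6/10) = 1.820e+08, i.e. 82.60 dB(A).
The limit corresponds to 10^(85.0/10) = 3.162e+08; subtracting the fixed part leaves 1.343e+08 for the grinder, i.e. 81.28 dB(A).
Required insertion loss = 89.2 − 81.28 = 7.92 dB.

7.9 dB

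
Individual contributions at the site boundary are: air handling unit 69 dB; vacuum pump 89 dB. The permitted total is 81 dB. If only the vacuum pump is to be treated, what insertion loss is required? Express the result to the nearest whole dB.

The untreated sources together contribute 10^(69/10) = 7.943e+06, i.e. 69.00 dB.
The limit corresponds to 10^(81/10) = 1.259e+08; subtracting the fixed part leaves 1.179e+08 for the vacuum pump, i.e. 80.72 dB.
So the vacuum pump must be reduced from 89 to 80.72 dB: IL = 8.28 dB.

8 dB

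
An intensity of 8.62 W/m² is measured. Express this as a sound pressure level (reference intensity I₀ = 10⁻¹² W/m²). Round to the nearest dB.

129 dB

L = 10·log₁₀(I/I₀) = 10·log₁₀(8.62/10⁻¹²) = 10·log₁₀(8.62×10^12).
L = 10·(0.9355 + 12) = 129.36 dB.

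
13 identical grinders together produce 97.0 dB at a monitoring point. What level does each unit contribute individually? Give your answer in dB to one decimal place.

For N identical incoherent sources L_total = L₁ + 10·log₁₀ N, so L₁ = 97.0 − 10·log₁₀(13) = 97.0 − 11.139.

85.9 dB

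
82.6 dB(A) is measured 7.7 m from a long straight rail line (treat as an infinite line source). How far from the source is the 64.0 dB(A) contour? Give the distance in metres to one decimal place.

557.8 m

For a line source L₁ − L₂ = 10·log₁₀(r₂/r₁), so r₂ = r₁·10^((L₁−L₂)/10).
r₂ = 7.7·10^((82.6−64.0)/10) = 7.7·10^(18.6/10) = 557.82 m.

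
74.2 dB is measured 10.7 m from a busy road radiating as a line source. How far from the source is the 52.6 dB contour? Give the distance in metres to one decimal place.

1546.6 m

The 21.6 dB drop corresponds to a distance ratio of 10^(21.6/10) for a line source.
r₂ = 10.7·10^((74.2−52.6)/10) = 10.7·10^(21.6/10) = 1546.62 m.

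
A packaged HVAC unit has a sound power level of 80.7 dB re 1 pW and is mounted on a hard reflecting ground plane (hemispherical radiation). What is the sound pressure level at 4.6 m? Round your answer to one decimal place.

The power spreads over a hemisphere of area 2π·r², so L_p = L_w − 10·log₁₀(2π·r²).
2π·r² = 133 m², 10·log₁₀ of that is 21.237 dB.
L_p = 80.7 − 21.237 = 59.46 dB.

59.5 dB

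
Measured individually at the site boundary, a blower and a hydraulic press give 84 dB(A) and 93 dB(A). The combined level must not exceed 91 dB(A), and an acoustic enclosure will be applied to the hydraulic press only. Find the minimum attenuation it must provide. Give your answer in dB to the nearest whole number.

3 dB

Everything except the hydraulic press sums to 10^(84/10) = 2.512e+08 in linear terms, 84.00 dB(A).
To meet 91 dB(A) overall, the treated hydraulic press may contribute at most 10^(91/10) − 2.512e+08 = 1.008e+09, i.e. 90.03 dB(A).
So the hydraulic press must be reduced from 93 to 90.03 dB(A): IL = 2.97 dB.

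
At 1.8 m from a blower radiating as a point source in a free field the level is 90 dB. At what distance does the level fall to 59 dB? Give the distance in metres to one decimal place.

The 31.0 dB drop corresponds to a distance ratio of 10^(31.0/20) for a point source.
r₂ = 1.8·10^((90−59)/20) = 1.8·10^(31.0/20) = 63.87 m.

63.9 m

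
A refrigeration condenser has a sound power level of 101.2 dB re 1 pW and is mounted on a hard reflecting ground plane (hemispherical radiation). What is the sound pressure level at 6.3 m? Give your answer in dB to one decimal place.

77.2 dB

L_p = L_w − 10·log₁₀(2π·r²) with r = 6.3 m.
2π·r² = 249.4 m², 10·log₁₀ of that is 23.969 dB.
L_p = 101.2 − 23.969 = 77.23 dB.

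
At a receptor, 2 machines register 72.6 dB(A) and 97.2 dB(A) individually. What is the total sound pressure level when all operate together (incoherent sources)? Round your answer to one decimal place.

For uncorrelated sources the intensities add, so convert each level to linear form, sum, and take 10·log₁₀ of the total.
Σ 10^(L/10) = 10^(72.6/10) + 10^(97.2/10) = 5.266e+09.
L_total = 10·log₁₀(5.266e+09) = 97.22 dB(A).

97.2 dB(A)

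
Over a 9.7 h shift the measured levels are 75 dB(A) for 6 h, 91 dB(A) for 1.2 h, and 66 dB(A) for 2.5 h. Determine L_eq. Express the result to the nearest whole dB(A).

L_eq = 10·log₁₀[(1/T)·Σ tᵢ·10^(Lᵢ/10)] with T = 9.7 h.
Σ tᵢ·10^(Lᵢ/10) = 6·10^(75/10) + 1.2·10^(91/10) + 2.5·10^(66/10) = 1.710e+09.
L_eq = 10·log₁₀(1.710e+09/9.7) = 82.46 dB(A).

82 dB(A)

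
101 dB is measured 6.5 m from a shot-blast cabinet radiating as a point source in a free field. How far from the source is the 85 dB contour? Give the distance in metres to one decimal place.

41.0 m

Point-source spreading drops the level by 20·log₁₀(r₂/r₁); inverting, r₂/r₁ = 10^(ΔL/20).
r₂ = 6.5·10^((101−85)/20) = 6.5·10^(16.0/20) = 41.01 m.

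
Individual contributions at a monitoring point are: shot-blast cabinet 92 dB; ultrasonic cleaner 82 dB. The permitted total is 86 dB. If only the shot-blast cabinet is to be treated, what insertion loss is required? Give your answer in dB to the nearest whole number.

Fixed contribution from the other source: Σ 10^(L/10) = 10^(82/10) = 1.585e+08 (82.00 dB).
To meet 86 dB overall, the treated shot-blast cabinet may contribute at most 10^(86/10) − 1.585e+08 = 2.396e+08, i.e. 83.80 dB.
Required insertion loss = 92 − 83.80 = 8.20 dB.

8 dB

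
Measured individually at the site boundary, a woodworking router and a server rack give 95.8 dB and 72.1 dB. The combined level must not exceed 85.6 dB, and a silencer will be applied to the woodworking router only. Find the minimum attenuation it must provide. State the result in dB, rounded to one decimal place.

The untreated sources together contribute 10^(72.1/10) = 1.622e+07, i.e. 72.10 dB.
The limit corresponds to 10^(85.6/10) = 3.631e+08; subtracting the fixed part leaves 3.469e+08 for the woodworking router, i.e. 85.40 dB.
Required insertion loss = 95.8 − 85.40 = 10.40 dB.

10.4 dB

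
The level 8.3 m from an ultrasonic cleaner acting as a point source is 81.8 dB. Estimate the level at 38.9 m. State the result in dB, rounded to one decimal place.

For a point source, L₂ = L₁ − 20·log₁₀(r₂/r₁).
L₂ = 81.8 − 20·log₁₀(38.9/8.3) = 81.8 − 13.417 = 68.38 dB.

68.4 dB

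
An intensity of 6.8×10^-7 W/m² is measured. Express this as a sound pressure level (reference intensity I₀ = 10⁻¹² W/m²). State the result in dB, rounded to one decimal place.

58.3 dB

L = 10·log₁₀(I/I₀) = 10·log₁₀(6.8×10^-7/10⁻¹²) = 10·log₁₀(6.8×10^5).
L = 10·(0.8325 + 5) = 58.33 dB.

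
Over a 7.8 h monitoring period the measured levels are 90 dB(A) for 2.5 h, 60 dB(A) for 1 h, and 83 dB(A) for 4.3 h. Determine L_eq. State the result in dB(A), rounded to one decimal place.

The energy average is taken in the linear domain: L_eq = 10·log₁₀[(Σ tᵢ·10^(Lᵢ/10))/T], T = 7.8 h.
Σ tᵢ·10^(Lᵢ/10) = 2.5·10^(90/10) + 1·10^(60/10) + 4.3·10^(83/10) = 3.359e+09.
L_eq = 10·log₁₀(3.359e+09/7.8) = 86.34 dB(A).

86.3 dB(A)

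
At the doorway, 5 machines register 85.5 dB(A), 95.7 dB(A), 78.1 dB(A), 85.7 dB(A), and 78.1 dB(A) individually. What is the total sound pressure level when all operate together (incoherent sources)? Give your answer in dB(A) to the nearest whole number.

Incoherent sources combine by intensity addition: L_total = 10·log₁₀(Σ 10^(L_i/10)).
Σ 10^(L/10) = 10^(85.5/10) + 10^(95.7/10) + 10^(78.1/10) + 10^(85.7/10) + 10^(78.1/10) = 4.571e+09.
L_total = 10·log₁₀(4.571e+09) = 96.60 dB(A).

97 dB(A)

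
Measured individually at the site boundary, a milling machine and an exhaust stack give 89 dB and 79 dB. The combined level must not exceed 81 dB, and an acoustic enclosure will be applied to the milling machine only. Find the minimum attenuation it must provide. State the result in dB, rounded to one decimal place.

Fixed contribution from the other source: Σ 10^(L/10) = 10^(79/10) = 7.943e+07 (79.00 dB).
The limit corresponds to 10^(81/10) = 1.259e+08; subtracting the fixed part leaves 4.646e+07 for the milling machine, i.e. 76.67 dB.
Required insertion loss = 89 − 76.67 = 12.33 dB.

12.3 dB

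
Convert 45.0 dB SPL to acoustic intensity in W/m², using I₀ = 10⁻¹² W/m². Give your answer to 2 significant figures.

L = 10·log₁₀(I/I₀) ⇒ I = I₀·10^(L/10) = 10⁻¹² × 10^4.50.

3.2e-08 W/m²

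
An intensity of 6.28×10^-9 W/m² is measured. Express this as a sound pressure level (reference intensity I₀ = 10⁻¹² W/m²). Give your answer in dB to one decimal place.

Dividing by I₀ shifts the exponent by 12: I/I₀ = 6.28×10^3.
L = 10·(0.7980 + 3) = 37.98 dB.

38.0 dB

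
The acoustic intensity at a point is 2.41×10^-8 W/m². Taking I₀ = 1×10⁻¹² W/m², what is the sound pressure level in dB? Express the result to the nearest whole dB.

44 dB

Dividing by I₀ shifts the exponent by 12: I/I₀ = 2.41×10^4.
L = 10·(0.3820 + 4) = 43.82 dB.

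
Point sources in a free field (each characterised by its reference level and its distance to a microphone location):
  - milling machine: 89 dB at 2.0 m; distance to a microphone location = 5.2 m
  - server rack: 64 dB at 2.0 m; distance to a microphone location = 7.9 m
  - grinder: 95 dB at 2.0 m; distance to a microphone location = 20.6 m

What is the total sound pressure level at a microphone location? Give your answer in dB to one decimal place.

81.7 dB

Propagate each source to the receiver with L = L_ref − 20·log₁₀(r/r_ref), then add intensities.
milling machine: 89 − 20·log₁₀(5.2/2.0) = 89 − 8.30 = 80.70 dB.
server rack: 64 − 20·log₁₀(7.9/2.0) = 64 − 11.93 = 52.07 dB.
grinder: 95 − 20·log₁₀(20.6/2.0) = 95 − 20.26 = 74.74 dB.
Σ 10^(L/10) = 1.475e+08 → L_total = 10·log₁₀(1.475e+08) = 81.69 dB.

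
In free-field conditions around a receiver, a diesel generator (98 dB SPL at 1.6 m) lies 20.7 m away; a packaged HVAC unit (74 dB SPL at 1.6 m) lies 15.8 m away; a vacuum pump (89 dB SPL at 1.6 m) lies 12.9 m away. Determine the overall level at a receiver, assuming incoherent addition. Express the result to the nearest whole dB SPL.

Propagate each source to the receiver with L = L_ref − 20·log₁₀(r/r_ref), then add intensities.
diesel generator: 98 − 20·log₁₀(20.7/1.6) = 98 − 22.24 = 75.76 dB SPL.
packaged HVAC unit: 74 − 20·log₁₀(15.8/1.6) = 74 − 19.89 = 54.11 dB SPL.
vacuum pump: 89 − 20·log₁₀(12.9/1.6) = 89 − 18.13 = 70.87 dB SPL.
Σ 10^(L/10) = 5.017e+07 → L_total = 10·log₁₀(5.017e+07) = 77.00 dB SPL.

77 dB SPL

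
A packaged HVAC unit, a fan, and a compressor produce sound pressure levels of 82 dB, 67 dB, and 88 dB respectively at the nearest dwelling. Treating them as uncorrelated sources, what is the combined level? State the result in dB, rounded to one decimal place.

89.0 dB

Incoherent sources combine by intensity addition: L_total = 10·log₁₀(Σ 10^(L_i/10)).
Σ 10^(L/10) = 10^(82/10) + 10^(67/10) + 10^(88/10) = 7.945e+08.
L_total = 10·log₁₀(7.945e+08) = 89.00 dB.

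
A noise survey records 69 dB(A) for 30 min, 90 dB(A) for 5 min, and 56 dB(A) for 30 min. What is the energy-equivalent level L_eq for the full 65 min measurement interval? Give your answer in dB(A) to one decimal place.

79.1 dB(A)

L_eq = 10·log₁₀[(1/T)·Σ tᵢ·10^(Lᵢ/10)] with T = 65 min.
Σ tᵢ·10^(Lᵢ/10) = 30·10^(69/10) + 5·10^(90/10) + 30·10^(56/10) = 5.250e+09.
L_eq = 10·log₁₀(5.250e+09/65) = 79.07 dB(A).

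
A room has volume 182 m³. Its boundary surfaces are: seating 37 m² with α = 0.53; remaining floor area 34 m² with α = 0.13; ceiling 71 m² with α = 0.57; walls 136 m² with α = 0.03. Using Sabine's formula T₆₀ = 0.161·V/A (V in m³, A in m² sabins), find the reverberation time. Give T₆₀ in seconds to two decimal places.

A = Σ Sᵢαᵢ = 37·0.53 + 34·0.13 + 71·0.57 + 136·0.03 = 68.58 m².
T₆₀ = 0.161 × 182 / 68.58 = 0.427 s.

0.43 s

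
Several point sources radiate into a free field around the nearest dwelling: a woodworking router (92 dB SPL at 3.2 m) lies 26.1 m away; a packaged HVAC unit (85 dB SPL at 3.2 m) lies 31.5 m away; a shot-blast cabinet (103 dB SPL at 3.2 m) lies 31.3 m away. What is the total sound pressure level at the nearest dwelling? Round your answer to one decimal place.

83.7 dB SPL

First find each source's level at the receiver (point-source: −20·log₁₀(r/r_ref)), then combine on an intensity basis.
woodworking router: 92 − 20·log₁₀(26.1/3.2) = 92 − 18.23 = 73.77 dB SPL.
packaged HVAC unit: 85 − 20·log₁₀(31.5/3.2) = 85 − 19.86 = 65.14 dB SPL.
shot-blast cabinet: 103 − 20·log₁₀(31.3/3.2) = 103 − 19.81 = 83.19 dB SPL.
Σ 10^(L/10) = 2.356e+08 → L_total = 10·log₁₀(2.356e+08) = 83.72 dB SPL.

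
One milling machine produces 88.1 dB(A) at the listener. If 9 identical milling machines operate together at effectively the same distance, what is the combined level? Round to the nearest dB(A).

98 dB(A)

L_total = L₁ + 10·log₁₀ N for N identical incoherent sources.
L_total = 88.1 + 10·log₁₀(9) = 88.1 + 9.542 = 97.64 dB(A).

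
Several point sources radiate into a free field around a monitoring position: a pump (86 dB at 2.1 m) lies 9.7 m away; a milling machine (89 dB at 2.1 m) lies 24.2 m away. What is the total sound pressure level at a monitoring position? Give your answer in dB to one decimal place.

Propagate each source to the receiver with L = L_ref − 20·log₁₀(r/r_ref), then add intensities.
pump: 86 − 20·log₁₀(9.7/2.1) = 86 − 13.29 = 72.71 dB.
milling machine: 89 − 20·log₁₀(24.2/2.1) = 89 − 21.23 = 67.77 dB.
Σ 10^(L/10) = 2.464e+07 → L_total = 10·log₁₀(2.464e+07) = 73.92 dB.

73.9 dB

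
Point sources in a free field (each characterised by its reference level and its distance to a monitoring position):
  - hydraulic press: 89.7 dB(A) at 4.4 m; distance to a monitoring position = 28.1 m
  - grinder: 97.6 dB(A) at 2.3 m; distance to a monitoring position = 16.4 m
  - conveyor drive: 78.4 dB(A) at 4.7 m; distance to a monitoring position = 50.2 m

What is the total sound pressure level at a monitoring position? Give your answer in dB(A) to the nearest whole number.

81 dB(A)

Propagate each source to the receiver with L = L_ref − 20·log₁₀(r/r_ref), then add intensities.
hydraulic press: 89.7 − 20·log₁₀(28.1/4.4) = 89.7 − 16.11 = 73.59 dB(A).
grinder: 97.6 − 20·log₁₀(16.4/2.3) = 97.6 − 17.06 = 80.54 dB(A).
conveyor drive: 78.4 − 20·log₁₀(50.2/4.7) = 78.4 − 20.57 = 57.83 dB(A).
Σ 10^(L/10) = 1.367e+08 → L_total = 10·log₁₀(1.367e+08) = 81.36 dB(A).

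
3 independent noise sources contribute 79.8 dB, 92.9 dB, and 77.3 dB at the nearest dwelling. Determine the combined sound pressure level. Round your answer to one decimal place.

For uncorrelated sources the intensities add, so convert each level to linear form, sum, and take 10·log₁₀ of the total.
Σ 10^(L/10) = 10^(79.8/10) + 10^(92.9/10) + 10^(77.3/10) = 2.099e+09.
L_total = 10·log₁₀(2.099e+09) = 93.22 dB.

93.2 dB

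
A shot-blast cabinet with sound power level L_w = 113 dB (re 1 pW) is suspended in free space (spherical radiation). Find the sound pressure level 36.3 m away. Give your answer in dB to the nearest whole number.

Free-field spherical radiation: L_p = L_w − 10·log₁₀(4π·r²), r = 36.3 m.
4π·r² = 1.656e+04 m², 10·log₁₀ of that is 42.190 dB.
L_p = 113 − 42.190 = 70.81 dB.

71 dB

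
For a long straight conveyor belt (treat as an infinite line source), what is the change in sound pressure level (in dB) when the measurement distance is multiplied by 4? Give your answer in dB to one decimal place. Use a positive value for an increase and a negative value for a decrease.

Line-source spreading: ΔL = −10·log₁₀(r₂/r₁).
ΔL = −10·log₁₀(4) = -6.02 dB.

-6.0 dB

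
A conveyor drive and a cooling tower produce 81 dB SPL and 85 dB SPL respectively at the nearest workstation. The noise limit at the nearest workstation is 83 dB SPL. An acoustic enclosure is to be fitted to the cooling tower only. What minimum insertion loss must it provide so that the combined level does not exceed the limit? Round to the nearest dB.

6 dB

The untreated sources together contribute 10^(81/10) = 1.259e+08, i.e. 81.00 dB SPL.
To meet 83 dB SPL overall, the treated cooling tower may contribute at most 10^(83/10) − 1.259e+08 = 7.363e+07, i.e. 78.67 dB SPL.
So the cooling tower must be reduced from 85 to 78.67 dB SPL: IL = 6.33 dB.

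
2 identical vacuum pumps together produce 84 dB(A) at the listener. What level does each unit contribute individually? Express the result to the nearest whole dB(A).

For N identical incoherent sources L_total = L₁ + 10·log₁₀ N, so L₁ = 84 − 10·log₁₀(2) = 84 − 3.010.

81 dB(A)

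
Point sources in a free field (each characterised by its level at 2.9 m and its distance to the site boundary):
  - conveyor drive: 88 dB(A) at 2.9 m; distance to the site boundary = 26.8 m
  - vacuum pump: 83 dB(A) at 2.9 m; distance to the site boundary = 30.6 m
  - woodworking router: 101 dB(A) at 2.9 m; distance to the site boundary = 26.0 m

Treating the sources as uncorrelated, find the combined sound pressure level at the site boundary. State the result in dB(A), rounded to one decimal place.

82.2 dB(A)

Apply inverse-square spreading to bring every level to the receiver, then sum 10^(L/10).
conveyor drive: 88 − 20·log₁₀(26.8/2.9) = 88 − 19.31 = 68.69 dB(A).
vacuum pump: 83 − 20·log₁₀(30.6/2.9) = 83 − 20.47 = 62.53 dB(A).
woodworking router: 101 − 20·log₁₀(26.0/2.9) = 101 − 19.05 = 81.95 dB(A).
Σ 10^(L/10) = 1.658e+08 → L_total = 10·log₁₀(1.658e+08) = 82.20 dB(A).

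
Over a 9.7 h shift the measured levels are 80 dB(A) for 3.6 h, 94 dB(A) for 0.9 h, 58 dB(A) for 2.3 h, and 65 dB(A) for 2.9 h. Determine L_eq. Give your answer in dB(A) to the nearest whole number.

Weight each interval's intensity by its duration and average over T = 9.7 h:
Σ tᵢ·10^(Lᵢ/10) = 3.6·10^(80/10) + 0.9·10^(94/10) + 2.3·10^(58/10) + 2.9·10^(65/10) = 2.631e+09.
L_eq = 10·log₁₀(2.631e+09/9.7) = 84.33 dB(A).

84 dB(A)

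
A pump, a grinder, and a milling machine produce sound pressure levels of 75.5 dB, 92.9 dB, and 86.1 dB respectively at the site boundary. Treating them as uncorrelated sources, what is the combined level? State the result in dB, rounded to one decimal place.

93.8 dB

Incoherent sources combine by intensity addition: L_total = 10·log₁₀(Σ 10^(L_i/10)).
Σ 10^(L/10) = 10^(75.5/10) + 10^(92.9/10) + 10^(86.1/10) = 2.393e+09.
L_total = 10·log₁₀(2.393e+09) = 93.79 dB.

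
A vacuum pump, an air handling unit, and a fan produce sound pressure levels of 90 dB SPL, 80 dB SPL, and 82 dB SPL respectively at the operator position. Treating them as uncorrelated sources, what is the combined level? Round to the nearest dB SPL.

91 dB SPL

For uncorrelated sources the intensities add, so convert each level to linear form, sum, and take 10·log₁₀ of the total.
Σ 10^(L/10) = 10^(90/10) + 10^(80/10) + 10^(82/10) = 1.258e+09.
L_total = 10·log₁₀(1.258e+09) = 91.00 dB SPL.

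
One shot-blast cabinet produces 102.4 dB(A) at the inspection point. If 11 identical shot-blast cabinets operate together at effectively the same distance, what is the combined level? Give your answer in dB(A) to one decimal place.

N identical incoherent sources raise the level by 10·log₁₀ N.
L_total = 102.4 + 10·log₁₀(11) = 102.4 + 10.414 = 112.81 dB(A).

112.8 dB(A)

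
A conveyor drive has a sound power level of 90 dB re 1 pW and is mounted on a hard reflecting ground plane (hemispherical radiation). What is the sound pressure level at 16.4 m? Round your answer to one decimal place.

57.7 dB

The power spreads over a hemisphere of area 2π·r², so L_p = L_w − 10·log₁₀(2π·r²).
2π·r² = 1690 m², 10·log₁₀ of that is 32.279 dB.
L_p = 90 − 32.279 = 57.72 dB.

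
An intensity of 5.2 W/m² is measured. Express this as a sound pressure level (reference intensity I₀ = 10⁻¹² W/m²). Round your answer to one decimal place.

127.2 dB

Dividing by I₀ shifts the exponent by 12: I/I₀ = 5.2×10^12.
L = 10·(0.7160 + 12) = 127.16 dB.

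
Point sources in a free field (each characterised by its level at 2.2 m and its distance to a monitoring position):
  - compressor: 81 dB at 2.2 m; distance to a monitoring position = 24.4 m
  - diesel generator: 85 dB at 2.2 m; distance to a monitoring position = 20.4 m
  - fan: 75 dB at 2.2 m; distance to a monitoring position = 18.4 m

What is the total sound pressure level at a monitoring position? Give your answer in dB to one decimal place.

67.1 dB

First find each source's level at the receiver (point-source: −20·log₁₀(r/r_ref)), then combine on an intensity basis.
compressor: 81 − 20·log₁₀(24.4/2.2) = 81 − 20.90 = 60.10 dB.
diesel generator: 85 − 20·log₁₀(20.4/2.2) = 85 − 19.34 = 65.66 dB.
fan: 75 − 20·log₁₀(18.4/2.2) = 75 − 18.45 = 56.55 dB.
Σ 10^(L/10) = 5.153e+06 → L_total = 10·log₁₀(5.153e+06) = 67.12 dB.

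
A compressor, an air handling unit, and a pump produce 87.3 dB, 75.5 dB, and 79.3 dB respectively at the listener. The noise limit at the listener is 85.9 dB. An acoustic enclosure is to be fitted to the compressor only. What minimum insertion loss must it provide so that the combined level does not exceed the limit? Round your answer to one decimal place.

Everything except the compressor sums to 10^(75.5/10) + 10^(79.3/10) = 1.206e+08 in linear terms, 80.81 dB.
To meet 85.9 dB overall, the treated compressor may contribute at most 10^(85.9/10) − 1.206e+08 = 2.685e+08, i.e. 84.29 dB.
So the compressor must be reduced from 87.3 to 84.29 dB: IL = 3.01 dB.

3.0 dB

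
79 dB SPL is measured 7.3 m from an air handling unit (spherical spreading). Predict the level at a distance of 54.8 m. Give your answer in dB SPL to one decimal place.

61.5 dB SPL

Point-source attenuation: ΔL = 20·log₁₀(r₂/r₁) = 20·log₁₀(54.8/7.3) = 17.509 dB.
L₂ = 79 − 20·log₁₀(54.8/7.3) = 79 − 17.509 = 61.49 dB SPL.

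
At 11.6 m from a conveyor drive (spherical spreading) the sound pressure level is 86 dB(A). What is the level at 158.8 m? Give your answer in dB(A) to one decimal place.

63.3 dB(A)

Spherical spreading from a point source gives a 20·log₁₀(r₂/r₁) drop.
L₂ = 86 − 20·log₁₀(158.8/11.6) = 86 − 22.728 = 63.27 dB(A).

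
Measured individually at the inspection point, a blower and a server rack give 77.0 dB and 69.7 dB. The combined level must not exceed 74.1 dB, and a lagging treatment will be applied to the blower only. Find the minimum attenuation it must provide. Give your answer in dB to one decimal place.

Fixed contribution from the other source: Σ 10^(L/10) = 10^(69.7/10) = 9.333e+06 (69.70 dB).
The limit corresponds to 10^(74.1/10) = 2.570e+07; subtracting the fixed part leaves 1.637e+07 for the blower, i.e. 72.14 dB.
So the blower must be reduced from 77.0 to 72.14 dB: IL = 4.86 dB.

4.9 dB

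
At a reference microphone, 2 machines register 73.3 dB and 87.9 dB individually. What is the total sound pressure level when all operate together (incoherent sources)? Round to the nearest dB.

For uncorrelated sources the intensities add, so convert each level to linear form, sum, and take 10·log₁₀ of the total.
Σ 10^(L/10) = 10^(73.3/10) + 10^(87.9/10) = 6.380e+08.
L_total = 10·log₁₀(6.380e+08) = 88.05 dB.

88 dB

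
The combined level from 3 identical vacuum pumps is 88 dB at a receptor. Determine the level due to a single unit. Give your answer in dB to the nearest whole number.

83 dB

Dividing the total intensity by 3 lowers the level by 10·log₁₀ 3 = 4.771 dB: L₁ = 88 − 4.771.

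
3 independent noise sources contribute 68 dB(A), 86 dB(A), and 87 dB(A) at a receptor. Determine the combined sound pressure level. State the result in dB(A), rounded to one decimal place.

89.6 dB(A)

Incoherent sources combine by intensity addition: L_total = 10·log₁₀(Σ 10^(L_i/10)).
Σ 10^(L/10) = 10^(68/10) + 10^(86/10) + 10^(87/10) = 9.056e+08.
L_total = 10·log₁₀(9.056e+08) = 89.57 dB(A).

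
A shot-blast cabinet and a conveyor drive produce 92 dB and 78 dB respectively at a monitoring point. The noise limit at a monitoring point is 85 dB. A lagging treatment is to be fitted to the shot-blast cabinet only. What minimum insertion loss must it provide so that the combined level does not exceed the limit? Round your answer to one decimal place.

8.0 dB

Fixed contribution from the other source: Σ 10^(L/10) = 10^(78/10) = 6.310e+07 (78.00 dB).
To meet 85 dB overall, the treated shot-blast cabinet may contribute at most 10^(85/10) − 6.310e+07 = 2.531e+08, i.e. 84.03 dB.
So the shot-blast cabinet must be reduced from 92 to 84.03 dB: IL = 7.97 dB.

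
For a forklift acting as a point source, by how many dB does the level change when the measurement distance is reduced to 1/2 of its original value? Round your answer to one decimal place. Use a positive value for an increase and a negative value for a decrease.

With spherical spreading the level changes by −20·log₁₀(r₂/r₁).
ΔL = −20·log₁₀(0.5) = +6.02 dB.

+6.0 dB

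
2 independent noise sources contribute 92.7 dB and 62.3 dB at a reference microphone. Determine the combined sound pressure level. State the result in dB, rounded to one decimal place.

92.7 dB

Incoherent sources combine by intensity addition: L_total = 10·log₁₀(Σ 10^(L_i/10)).
Σ 10^(L/10) = 10^(92.7/10) + 10^(62.3/10) = 1.864e+09.
L_total = 10·log₁₀(1.864e+09) = 92.70 dB.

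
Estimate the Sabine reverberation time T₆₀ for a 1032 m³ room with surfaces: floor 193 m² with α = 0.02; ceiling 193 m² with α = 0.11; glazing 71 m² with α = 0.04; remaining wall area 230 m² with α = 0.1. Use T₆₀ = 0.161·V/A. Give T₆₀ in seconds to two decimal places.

3.26 s

A = Σ Sᵢαᵢ = 193·0.02 + 193·0.11 + 71·0.04 + 230·0.1 = 50.93 m².
T₆₀ = 0.161·V/A = 0.161·1032/50.93 = 3.262 s.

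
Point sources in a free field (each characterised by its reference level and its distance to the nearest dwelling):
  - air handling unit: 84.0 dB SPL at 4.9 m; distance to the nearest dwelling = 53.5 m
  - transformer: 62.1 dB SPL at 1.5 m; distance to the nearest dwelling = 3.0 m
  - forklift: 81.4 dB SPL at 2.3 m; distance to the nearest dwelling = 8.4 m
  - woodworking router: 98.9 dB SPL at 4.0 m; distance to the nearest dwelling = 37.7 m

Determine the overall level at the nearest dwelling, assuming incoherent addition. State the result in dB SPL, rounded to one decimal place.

80.0 dB SPL

Apply inverse-square spreading to bring every level to the receiver, then sum 10^(L/10).
air handling unit: 84.0 − 20·log₁₀(53.5/4.9) = 84.0 − 20.76 = 63.24 dB SPL.
transformer: 62.1 − 20·log₁₀(3.0/1.5) = 62.1 − 6.02 = 56.08 dB SPL.
forklift: 81.4 − 20·log₁₀(8.4/2.3) = 81.4 − 11.25 = 70.15 dB SPL.
woodworking router: 98.9 − 20·log₁₀(37.7/4.0) = 98.9 − 19.49 = 79.41 dB SPL.
Σ 10^(L/10) = 1.002e+08 → L_total = 10·log₁₀(1.002e+08) = 80.01 dB SPL.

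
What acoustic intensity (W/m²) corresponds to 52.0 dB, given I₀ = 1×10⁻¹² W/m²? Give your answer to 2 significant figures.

1.6e-07 W/m²

I = I₀·10^(L/10) = 10⁻¹² × 10^(52.0/10) = 10^(-6.800).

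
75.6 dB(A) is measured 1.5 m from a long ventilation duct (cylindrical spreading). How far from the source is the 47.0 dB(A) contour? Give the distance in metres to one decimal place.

The 28.6 dB drop corresponds to a distance ratio of 10^(28.6/10) for a line source.
r₂ = 1.5·10^((75.6−47.0)/10) = 1.5·10^(28.6/10) = 1086.65 m.

1086.7 m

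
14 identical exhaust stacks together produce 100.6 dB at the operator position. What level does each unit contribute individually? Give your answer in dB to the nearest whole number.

14 equal contributions raise the level by 10·log₁₀ 14 = 11.461 dB, so each unit alone gives 100.6 − 11.461.

89 dB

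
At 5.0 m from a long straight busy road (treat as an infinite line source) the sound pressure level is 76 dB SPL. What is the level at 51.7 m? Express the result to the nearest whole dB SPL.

66 dB SPL

For a line source, L₂ = L₁ − 10·log₁₀(r₂/r₁).
L₂ = 76 − 10·log₁₀(51.7/5.0) = 76 − 10.145 = 65.85 dB SPL.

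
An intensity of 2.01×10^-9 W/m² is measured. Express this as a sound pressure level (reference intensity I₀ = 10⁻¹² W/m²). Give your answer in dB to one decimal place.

33.0 dB

L = 10·log₁₀(I/I₀) = 10·log₁₀(2.01×10^-9/10⁻¹²) = 10·log₁₀(2.01×10^3).
L = 10·(0.3032 + 3) = 33.03 dB.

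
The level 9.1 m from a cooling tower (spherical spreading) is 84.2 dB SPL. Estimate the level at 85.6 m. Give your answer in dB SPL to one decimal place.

For a point source, L₂ = L₁ − 20·log₁₀(r₂/r₁).
L₂ = 84.2 − 20·log₁₀(85.6/9.1) = 84.2 − 19.469 = 64.73 dB SPL.

64.7 dB SPL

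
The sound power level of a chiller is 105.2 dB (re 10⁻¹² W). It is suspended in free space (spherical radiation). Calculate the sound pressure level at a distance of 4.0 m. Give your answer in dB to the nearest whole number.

82 dB

L_p = L_w − 10·log₁₀(4π·r²) with r = 4.0 m.
4π·r² = 201.1 m², 10·log₁₀ of that is 23.033 dB.
L_p = 105.2 − 23.033 = 82.17 dB.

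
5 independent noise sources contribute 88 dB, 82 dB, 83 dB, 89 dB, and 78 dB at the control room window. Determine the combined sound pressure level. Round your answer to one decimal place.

92.7 dB

Incoherent sources combine by intensity addition: L_total = 10·log₁₀(Σ 10^(L_i/10)).
Σ 10^(L/10) = 10^(88/10) + 10^(82/10) + 10^(83/10) + 10^(89/10) + 10^(78/10) = 1.846e+09.
L_total = 10·log₁₀(1.846e+09) = 92.66 dB.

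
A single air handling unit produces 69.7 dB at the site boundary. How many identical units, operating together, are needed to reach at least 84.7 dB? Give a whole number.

32

The shortfall is 84.7 − 69.7 = 15.0 dB, and N units add 10·log₁₀ N, so need 10·log₁₀ N ≥ 15.0.
N ≥ 10^(15.0/10) = 31.623, so N = 32.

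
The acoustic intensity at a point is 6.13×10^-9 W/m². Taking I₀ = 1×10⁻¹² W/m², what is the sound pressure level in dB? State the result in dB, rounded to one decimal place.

I/I₀ = 6.13×10^-9/10⁻¹² = 6.13×10^3, and L = 10·log₁₀(I/I₀).
L = 10·(0.7875 + 3) = 37.87 dB.

37.9 dB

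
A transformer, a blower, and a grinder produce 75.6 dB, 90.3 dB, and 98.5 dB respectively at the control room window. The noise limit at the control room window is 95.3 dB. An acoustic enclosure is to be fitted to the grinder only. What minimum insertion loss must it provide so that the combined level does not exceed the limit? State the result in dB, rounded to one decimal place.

Fixed contribution from the other sources: Σ 10^(L/10) = 10^(75.6/10) + 10^(90.3/10) = 1.108e+09 (90.44 dB).
The limit corresponds to 10^(95.3/10) = 3.388e+09; subtracting the fixed part leaves 2.281e+09 for the grinder, i.e. 93.58 dB.
So the grinder must be reduced from 98.5 to 93.58 dB: IL = 4.92 dB.

4.9 dB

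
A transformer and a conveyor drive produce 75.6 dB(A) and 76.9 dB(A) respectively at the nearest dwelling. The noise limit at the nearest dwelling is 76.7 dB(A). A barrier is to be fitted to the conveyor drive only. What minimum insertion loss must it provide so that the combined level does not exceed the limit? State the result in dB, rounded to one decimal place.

6.7 dB

Everything except the conveyor drive sums to 10^(75.6/10) = 3.631e+07 in linear terms, 75.60 dB(A).
To meet 76.7 dB(A) overall, the treated conveyor drive may contribute at most 10^(76.7/10) − 3.631e+07 = 1.047e+07, i.e. 70.20 dB(A).
So the conveyor drive must be reduced from 76.9 to 70.20 dB(A): IL = 6.70 dB.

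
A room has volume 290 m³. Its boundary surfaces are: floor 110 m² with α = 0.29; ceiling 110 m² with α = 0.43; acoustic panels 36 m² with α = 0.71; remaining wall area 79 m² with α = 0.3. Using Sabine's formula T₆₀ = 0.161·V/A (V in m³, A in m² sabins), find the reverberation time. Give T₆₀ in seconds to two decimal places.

A = Σ Sᵢαᵢ = 110·0.29 + 110·0.43 + 36·0.71 + 79·0.3 = 128.46 m².
T₆₀ = 0.161 × 290 / 128.46 = 0.363 s.

0.36 s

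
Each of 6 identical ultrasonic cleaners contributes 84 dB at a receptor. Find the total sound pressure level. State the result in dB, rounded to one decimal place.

91.8 dB

L_total = L₁ + 10·log₁₀ N for N identical incoherent sources.
L_total = 84 + 10·log₁₀(6) = 84 + 7.782 = 91.78 dB.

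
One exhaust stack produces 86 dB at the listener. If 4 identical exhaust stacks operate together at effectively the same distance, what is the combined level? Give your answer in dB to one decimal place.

With 4 equal, uncorrelated contributions the intensity is 4× that of one unit, giving a rise of 10·log₁₀ 4.
L_total = 86 + 10·log₁₀(4) = 86 + 6.021 = 92.02 dB.

92.0 dB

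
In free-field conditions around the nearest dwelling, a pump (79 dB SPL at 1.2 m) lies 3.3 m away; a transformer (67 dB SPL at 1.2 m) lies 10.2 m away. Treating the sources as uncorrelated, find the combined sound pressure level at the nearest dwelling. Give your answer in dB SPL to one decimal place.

Propagate each source to the receiver with L = L_ref − 20·log₁₀(r/r_ref), then add intensities.
pump: 79 − 20·log₁₀(3.3/1.2) = 79 − 8.79 = 70.21 dB SPL.
transformer: 67 − 20·log₁₀(10.2/1.2) = 67 − 18.59 = 48.41 dB SPL.
Σ 10^(L/10) = 1.057e+07 → L_total = 10·log₁₀(1.057e+07) = 70.24 dB SPL.

70.2 dB SPL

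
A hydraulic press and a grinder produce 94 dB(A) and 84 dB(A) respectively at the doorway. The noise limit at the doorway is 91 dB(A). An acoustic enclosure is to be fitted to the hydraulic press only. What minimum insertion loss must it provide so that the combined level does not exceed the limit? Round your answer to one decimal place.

The untreated sources together contribute 10^(84/10) = 2.512e+08, i.e. 84.00 dB(A).
To meet 91 dB(A) overall, the treated hydraulic press may contribute at most 10^(91/10) − 2.512e+08 = 1.008e+09, i.e. 90.03 dB(A).
So the hydraulic press must be reduced from 94 to 90.03 dB(A): IL = 3.97 dB.

4.0 dB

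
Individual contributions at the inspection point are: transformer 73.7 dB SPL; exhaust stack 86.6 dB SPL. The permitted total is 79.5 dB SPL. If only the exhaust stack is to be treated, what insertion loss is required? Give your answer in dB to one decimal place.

8.4 dB

The untreated sources together contribute 10^(73.7/10) = 2.344e+07, i.e. 73.70 dB SPL.
The limit corresponds to 10^(79.5/10) = 8.913e+07; subtracting the fixed part leaves 6.568e+07 for the exhaust stack, i.e. 78.17 dB SPL.
Required insertion loss = 86.6 − 78.17 = 8.43 dB.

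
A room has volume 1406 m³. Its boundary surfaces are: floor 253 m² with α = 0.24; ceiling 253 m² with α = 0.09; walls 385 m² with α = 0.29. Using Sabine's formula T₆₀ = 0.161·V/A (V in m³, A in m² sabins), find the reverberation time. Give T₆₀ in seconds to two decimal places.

A = Σ Sᵢαᵢ = 253·0.24 + 253·0.09 + 385·0.29 = 195.14 m².
T₆₀ = 0.161·V/A = 0.161·1406/195.14 = 1.160 s.

1.16 s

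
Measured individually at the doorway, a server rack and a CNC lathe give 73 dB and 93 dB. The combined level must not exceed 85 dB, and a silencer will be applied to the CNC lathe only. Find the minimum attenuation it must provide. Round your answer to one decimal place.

8.3 dB

Everything except the CNC lathe sums to 10^(73/10) = 1.995e+07 in linear terms, 73.00 dB.
The limit corresponds to 10^(85/10) = 3.162e+08; subtracting the fixed part leaves 2.963e+08 for the CNC lathe, i.e. 84.72 dB.
Required insertion loss = 93 − 84.72 = 8.28 dB.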